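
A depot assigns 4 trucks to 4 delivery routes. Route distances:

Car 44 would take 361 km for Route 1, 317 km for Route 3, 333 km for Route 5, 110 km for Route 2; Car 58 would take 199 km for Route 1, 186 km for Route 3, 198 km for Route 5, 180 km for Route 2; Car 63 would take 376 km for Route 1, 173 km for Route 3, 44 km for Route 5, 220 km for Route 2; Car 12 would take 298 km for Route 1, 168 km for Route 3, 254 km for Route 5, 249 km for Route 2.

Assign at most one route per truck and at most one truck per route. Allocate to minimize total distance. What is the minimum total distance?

Optimal: Car 44→Route 2 (110 km), Car 58→Route 1 (199 km), Car 63→Route 5 (44 km), Car 12→Route 3 (168 km) — total 110+199+44+168 = 521 km.
Row-greedy (each truck in turn takes its cheapest remaining route) gives 638 km, worse by 117.

Minimum total: 521 km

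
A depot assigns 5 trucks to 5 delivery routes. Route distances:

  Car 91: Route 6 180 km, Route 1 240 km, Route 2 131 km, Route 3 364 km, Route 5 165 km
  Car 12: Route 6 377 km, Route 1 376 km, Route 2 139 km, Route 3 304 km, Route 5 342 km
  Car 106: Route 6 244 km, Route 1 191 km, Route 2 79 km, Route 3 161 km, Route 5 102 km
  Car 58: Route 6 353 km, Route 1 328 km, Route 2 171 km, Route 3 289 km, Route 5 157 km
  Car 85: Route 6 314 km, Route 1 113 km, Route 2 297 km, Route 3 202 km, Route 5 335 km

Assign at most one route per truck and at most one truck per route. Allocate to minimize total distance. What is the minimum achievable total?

Treat this as an assignment problem: match each truck to one route.
Optimal: Car 91→Route 6 (180 km), Car 12→Route 2 (139 km), Car 106→Route 3 (161 km), Car 58→Route 5 (157 km), Car 85→Route 1 (113 km) — total 180+139+161+157+113 = 750 km.
Column-greedy (each route in turn goes to its cheapest remaining truck) gives 1003 km, worse by 253.
Next-best assignment: Car 91→Route 6, Car 12→Route 2, Car 106→Route 5, Car 58→Route 3, Car 85→Route 1 = 823 km.

Minimum total: 750 km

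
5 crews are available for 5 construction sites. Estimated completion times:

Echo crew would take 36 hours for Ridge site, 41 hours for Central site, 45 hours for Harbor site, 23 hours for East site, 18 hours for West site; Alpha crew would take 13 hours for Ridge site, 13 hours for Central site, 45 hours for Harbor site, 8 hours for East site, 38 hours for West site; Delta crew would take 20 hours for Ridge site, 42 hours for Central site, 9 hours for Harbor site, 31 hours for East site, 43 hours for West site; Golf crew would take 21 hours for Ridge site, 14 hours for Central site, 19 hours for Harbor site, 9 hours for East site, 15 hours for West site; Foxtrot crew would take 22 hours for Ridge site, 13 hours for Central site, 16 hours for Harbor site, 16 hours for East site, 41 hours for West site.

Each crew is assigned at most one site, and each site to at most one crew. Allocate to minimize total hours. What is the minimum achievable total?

Min total: 62 hours

Optimal: Echo crew→West site (18 hours), Alpha crew→Ridge site (13 hours), Delta crew→Harbor site (9 hours), Golf crew→East site (9 hours), Foxtrot crew→Central site (13 hours) — total 18+13+9+9+13 = 62 hours.
Min-entry greedy (repeatedly take the single cheapest remaining cell) gives 81 hours, worse by 19.
Next-best assignment: Echo crew→West site, Alpha crew→East site, Delta crew→Harbor site, Golf crew→Ridge site, Foxtrot crew→Central site = 69 hours.
Every other assignment is strictly worse.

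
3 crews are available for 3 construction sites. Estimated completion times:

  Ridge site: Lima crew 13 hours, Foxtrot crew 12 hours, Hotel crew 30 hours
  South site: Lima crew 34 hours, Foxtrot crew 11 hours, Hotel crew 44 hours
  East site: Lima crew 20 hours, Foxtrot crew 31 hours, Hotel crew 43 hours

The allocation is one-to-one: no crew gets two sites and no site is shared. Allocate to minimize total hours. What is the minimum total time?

Min total: 61 hours

Optimal: Lima crew→East site (20 hours), Foxtrot crew→South site (11 hours), Hotel crew→Ridge site (30 hours) — total 20+11+30 = 61 hours.
Min-entry greedy (repeatedly take the single cheapest remaining cell) gives 67 hours, worse by 6.
Next-best assignment: Lima crew→Ridge site, Foxtrot crew→South site, Hotel crew→East site = 67 hours.
Swapping Foxtrot crew↔Lima crew (Foxtrot crew→East site 31 hours, Lima crew→South site 34 hours) adds 34.
No other one-to-one assignment undercuts 61 hours.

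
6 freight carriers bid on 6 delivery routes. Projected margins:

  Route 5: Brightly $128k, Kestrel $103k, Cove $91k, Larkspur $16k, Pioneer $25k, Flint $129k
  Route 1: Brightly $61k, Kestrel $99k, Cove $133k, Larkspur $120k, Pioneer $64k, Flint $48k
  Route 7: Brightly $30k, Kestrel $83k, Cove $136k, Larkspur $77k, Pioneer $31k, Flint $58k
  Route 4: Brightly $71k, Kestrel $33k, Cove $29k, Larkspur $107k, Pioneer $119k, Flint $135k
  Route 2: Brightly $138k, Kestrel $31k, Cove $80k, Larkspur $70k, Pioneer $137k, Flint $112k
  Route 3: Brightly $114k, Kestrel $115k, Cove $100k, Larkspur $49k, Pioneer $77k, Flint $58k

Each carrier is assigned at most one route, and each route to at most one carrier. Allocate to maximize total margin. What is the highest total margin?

Max total: $771k

This is the linear assignment problem.
Optimal: Brightly→Route 5 ($128k), Kestrel→Route 3 ($115k), Cove→Route 7 ($136k), Larkspur→Route 1 ($120k), Pioneer→Route 2 ($137k), Flint→Route 4 ($135k) — total 128+115+136+120+137+135 = $771k.
Max-entry greedy (repeatedly take the single best remaining cell) gives $669k, worse by 102.
Swapping Larkspur↔Cove (Larkspur→Route 7 $77k, Cove→Route 1 $133k) loses 46.
Every other assignment is strictly worse.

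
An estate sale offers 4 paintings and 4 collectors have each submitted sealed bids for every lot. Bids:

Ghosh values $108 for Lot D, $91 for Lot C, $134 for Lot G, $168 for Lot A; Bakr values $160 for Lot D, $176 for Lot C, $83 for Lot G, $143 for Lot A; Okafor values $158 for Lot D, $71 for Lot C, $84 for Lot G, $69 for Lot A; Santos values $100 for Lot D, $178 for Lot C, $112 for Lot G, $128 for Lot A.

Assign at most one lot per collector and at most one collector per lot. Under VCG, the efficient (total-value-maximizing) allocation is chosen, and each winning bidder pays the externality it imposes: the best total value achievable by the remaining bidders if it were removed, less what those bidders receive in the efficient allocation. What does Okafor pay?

Efficient allocation: Ghosh→Lot A ($168), Bakr→Lot C ($176), Okafor→Lot D ($158), Santos→Lot G ($112); total welfare W = $614.
Okafor receives Lot D at value $158, so the others get W − 158 = $456.
Without Okafor: best allocation of the remaining 3 bidders over all 4 lots is Ghosh→Lot A ($168), Bakr→Lot D ($160), Santos→Lot C ($178), total $506.
VCG payment = (others' best without Okafor) − (others' welfare with Okafor) = 506 − 456 = $50.

Okafor pays $50.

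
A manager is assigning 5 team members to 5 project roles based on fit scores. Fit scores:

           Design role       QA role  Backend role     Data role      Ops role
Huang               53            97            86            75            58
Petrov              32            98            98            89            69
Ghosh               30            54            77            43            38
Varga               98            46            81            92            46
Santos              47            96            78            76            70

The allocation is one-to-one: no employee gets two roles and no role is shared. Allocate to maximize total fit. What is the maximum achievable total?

Optimal: Huang→QA role (97 pts), Petrov→Data role (89 pts), Ghosh→Backend role (77 pts), Varga→Design role (98 pts), Santos→Ops role (70 pts) — total 97+89+77+98+70 = 431 pts.
Row-greedy (each employee in turn takes its best remaining role) gives 406 pts, worse by 25.
Swapping Huang↔Varga (Huang→Design role 53 pts, Varga→QA role 46 pts) loses 96.

Maximum total: 431 pts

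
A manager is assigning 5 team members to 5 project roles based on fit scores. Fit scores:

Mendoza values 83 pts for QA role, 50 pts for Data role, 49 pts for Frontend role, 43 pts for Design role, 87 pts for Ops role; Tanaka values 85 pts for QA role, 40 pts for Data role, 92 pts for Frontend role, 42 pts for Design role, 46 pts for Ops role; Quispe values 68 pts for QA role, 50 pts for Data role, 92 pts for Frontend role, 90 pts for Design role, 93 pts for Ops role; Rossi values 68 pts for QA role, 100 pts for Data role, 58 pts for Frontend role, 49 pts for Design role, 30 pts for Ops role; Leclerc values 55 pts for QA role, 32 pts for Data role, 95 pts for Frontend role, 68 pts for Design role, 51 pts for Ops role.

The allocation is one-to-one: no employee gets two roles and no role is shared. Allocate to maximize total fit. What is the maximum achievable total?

Max total: 457 pts

This is a one-to-one assignment (maximum-weight bipartite matching).
Optimal: Mendoza→Ops role (87 pts), Tanaka→QA role (85 pts), Quispe→Design role (90 pts), Rossi→Data role (100 pts), Leclerc→Frontend role (95 pts) — total 87+85+90+100+95 = 457 pts.
Max-entry greedy (repeatedly take the single best remaining cell) gives 416 pts, worse by 41.
Next-best assignment: Mendoza→QA role, Tanaka→Frontend role, Quispe→Ops role, Rossi→Data role, Leclerc→Design role = 436 pts.
Checked against all permutations: 457 pts is optimal.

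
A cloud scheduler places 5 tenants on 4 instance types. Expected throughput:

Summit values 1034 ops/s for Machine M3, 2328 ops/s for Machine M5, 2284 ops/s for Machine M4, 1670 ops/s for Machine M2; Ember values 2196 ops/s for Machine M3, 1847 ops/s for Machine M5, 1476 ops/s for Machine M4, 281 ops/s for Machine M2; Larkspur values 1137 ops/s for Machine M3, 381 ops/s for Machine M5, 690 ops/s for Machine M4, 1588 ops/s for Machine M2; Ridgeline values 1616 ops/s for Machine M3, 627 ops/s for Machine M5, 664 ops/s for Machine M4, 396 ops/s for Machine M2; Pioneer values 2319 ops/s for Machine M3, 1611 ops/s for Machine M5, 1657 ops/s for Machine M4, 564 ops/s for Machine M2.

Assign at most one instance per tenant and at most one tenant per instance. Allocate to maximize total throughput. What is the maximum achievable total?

This is the linear assignment problem.
Optimal: Pioneer→Machine M3 (2319 ops/s), Ember→Machine M5 (1847 ops/s), Summit→Machine M4 (2284 ops/s), Larkspur→Machine M2 (1588 ops/s) — total 2319+1847+2284+1588 = 8038 ops/s.
Max-entry greedy (repeatedly take the single best remaining cell) gives 7711 ops/s, worse by 327.
Next-best assignment: Ember→Machine M3, Summit→Machine M5, Pioneer→Machine M4, Larkspur→Machine M2 = 7769 ops/s.

Maximum total: 8038 ops/s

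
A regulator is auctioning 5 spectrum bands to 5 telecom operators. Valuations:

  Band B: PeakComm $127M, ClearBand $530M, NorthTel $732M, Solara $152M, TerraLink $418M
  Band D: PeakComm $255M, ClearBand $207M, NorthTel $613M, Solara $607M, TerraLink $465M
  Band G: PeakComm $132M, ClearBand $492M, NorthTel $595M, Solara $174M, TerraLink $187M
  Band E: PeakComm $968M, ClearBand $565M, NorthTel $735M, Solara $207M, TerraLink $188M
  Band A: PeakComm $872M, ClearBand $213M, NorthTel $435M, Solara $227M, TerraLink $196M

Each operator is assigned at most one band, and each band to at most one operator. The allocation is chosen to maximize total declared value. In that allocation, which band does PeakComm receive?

PeakComm receives Band A.

This is a one-to-one assignment (maximum-weight bipartite matching).
Optimal: PeakComm→Band A ($872M), ClearBand→Band G ($492M), NorthTel→Band E ($735M), Solara→Band D ($607M), TerraLink→Band B ($418M) — total 872+492+735+607+418 = $3124M.
PeakComm's own top band is Band E ($968M), but forcing PeakComm→Band E and reassigning the rest optimally gives only $2995M — worse by 129.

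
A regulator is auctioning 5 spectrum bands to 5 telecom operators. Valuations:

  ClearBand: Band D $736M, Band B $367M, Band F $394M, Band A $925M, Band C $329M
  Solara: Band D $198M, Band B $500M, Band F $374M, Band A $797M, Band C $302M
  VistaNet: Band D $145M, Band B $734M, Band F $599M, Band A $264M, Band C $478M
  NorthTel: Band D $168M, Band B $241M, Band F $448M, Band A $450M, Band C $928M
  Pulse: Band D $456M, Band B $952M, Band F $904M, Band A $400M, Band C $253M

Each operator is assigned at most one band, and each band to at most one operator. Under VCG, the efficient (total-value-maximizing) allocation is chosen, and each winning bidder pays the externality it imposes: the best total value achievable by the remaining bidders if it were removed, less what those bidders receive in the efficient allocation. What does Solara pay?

Efficient allocation: ClearBand→Band D ($736M), Solara→Band A ($797M), VistaNet→Band B ($734M), NorthTel→Band C ($928M), Pulse→Band F ($904M); total welfare W = $4099M.
Solara receives Band A at value $797M, so the others get W − 797 = $3302M.
Without Solara: best allocation of the remaining 4 bidders over all 5 bands is ClearBand→Band A ($925M), VistaNet→Band B ($734M), NorthTel→Band C ($928M), Pulse→Band F ($904M), total $3491M.
VCG payment = (others' best without Solara) − (others' welfare with Solara) = 3491 − 3302 = $189M.

Solara pays $189M.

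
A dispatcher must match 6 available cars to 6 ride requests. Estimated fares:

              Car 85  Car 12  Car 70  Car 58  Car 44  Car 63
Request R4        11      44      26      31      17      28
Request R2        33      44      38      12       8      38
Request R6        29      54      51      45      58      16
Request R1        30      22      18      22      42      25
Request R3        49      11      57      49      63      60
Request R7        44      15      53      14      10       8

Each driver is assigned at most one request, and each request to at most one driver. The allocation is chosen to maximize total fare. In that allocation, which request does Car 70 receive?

Car 70 receives Request R7.

Treat this as an assignment problem: match each driver to one request.
Optimal: Car 85→Request R2 ($33), Car 12→Request R4 ($44), Car 70→Request R7 ($53), Car 58→Request R6 ($45), Car 44→Request R1 ($42), Car 63→Request R3 ($60) — total 33+44+53+45+42+60 = $277.
Max-entry greedy (repeatedly take the single best remaining cell) gives $269, worse by 8.
Next-best assignment: Car 85→Request R1, Car 12→Request R2, Car 70→Request R7, Car 58→Request R4, Car 44→Request R6, Car 63→Request R3 = $276.
Swapping Car 44↔Car 63 (Car 44→Request R3 $63, Car 63→Request R1 $25) loses 14.
Car 70's own top request is Request R3 ($57), but forcing Car 70→Request R3 and reassigning the rest optimally gives only $270 — worse by 7.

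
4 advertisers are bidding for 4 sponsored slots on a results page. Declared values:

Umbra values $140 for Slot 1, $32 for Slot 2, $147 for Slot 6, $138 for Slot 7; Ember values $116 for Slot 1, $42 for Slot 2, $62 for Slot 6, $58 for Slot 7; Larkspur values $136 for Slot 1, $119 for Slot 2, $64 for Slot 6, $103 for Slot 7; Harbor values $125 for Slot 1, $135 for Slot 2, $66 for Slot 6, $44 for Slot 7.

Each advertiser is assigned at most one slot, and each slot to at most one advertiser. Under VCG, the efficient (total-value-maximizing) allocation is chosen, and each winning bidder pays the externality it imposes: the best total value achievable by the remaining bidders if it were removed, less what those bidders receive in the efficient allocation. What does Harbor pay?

Efficient allocation: Umbra→Slot 6 ($147), Ember→Slot 1 ($116), Larkspur→Slot 7 ($103), Harbor→Slot 2 ($135); total welfare W = $501.
Harbor receives Slot 2 at value $135, so the others get W − 135 = $366.
Without Harbor: best allocation of the remaining 3 bidders over all 4 slots is Umbra→Slot 6 ($147), Ember→Slot 1 ($116), Larkspur→Slot 2 ($119), total $382.
VCG payment = (others' best without Harbor) − (others' welfare with Harbor) = 382 − 366 = $16.

Harbor pays $16.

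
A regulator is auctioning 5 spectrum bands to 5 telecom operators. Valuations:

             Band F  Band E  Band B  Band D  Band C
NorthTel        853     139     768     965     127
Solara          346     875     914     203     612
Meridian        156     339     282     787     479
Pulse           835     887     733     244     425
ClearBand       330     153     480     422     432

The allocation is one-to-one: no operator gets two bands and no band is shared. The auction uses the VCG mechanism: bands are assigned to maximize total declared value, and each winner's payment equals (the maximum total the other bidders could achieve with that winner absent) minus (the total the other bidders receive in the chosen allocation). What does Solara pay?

Solara pays $48M.

Efficient allocation: NorthTel→Band F ($853M), Solara→Band B ($914M), Meridian→Band D ($787M), Pulse→Band E ($887M), ClearBand→Band C ($432M); total welfare W = $3873M.
Solara receives Band B at value $914M, so the others get W − 914 = $2959M.
Without Solara: best allocation of the remaining 4 bidders over all 5 bands is NorthTel→Band F ($853M), Meridian→Band D ($787M), Pulse→Band E ($887M), ClearBand→Band B ($480M), total $3007M.
VCG payment = (others' best without Solara) − (others' welfare with Solara) = 3007 − 2959 = $48M.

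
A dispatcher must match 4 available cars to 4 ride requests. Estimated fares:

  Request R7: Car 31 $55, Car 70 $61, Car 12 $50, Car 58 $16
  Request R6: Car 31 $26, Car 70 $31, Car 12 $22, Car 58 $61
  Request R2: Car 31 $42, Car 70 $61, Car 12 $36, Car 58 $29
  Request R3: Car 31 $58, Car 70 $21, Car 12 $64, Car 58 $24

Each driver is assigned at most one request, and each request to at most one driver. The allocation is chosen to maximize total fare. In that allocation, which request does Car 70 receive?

This is the linear assignment problem.
Optimal: Car 31→Request R7 ($55), Car 70→Request R2 ($61), Car 12→Request R3 ($64), Car 58→Request R6 ($61) — total 55+61+64+61 = $241.
Column-greedy (each request in turn goes to its best remaining driver) gives $228, worse by 13.
Next-best assignment: Car 31→Request R3, Car 70→Request R2, Car 12→Request R7, Car 58→Request R6 = $230.
Swapping Car 31↔Car 58 (Car 31→Request R6 $26, Car 58→Request R7 $16) loses 74.
Checked against all permutations: $241 is optimal.
Car 70's own top request is Request R7 ($61), but forcing Car 70→Request R7 and reassigning the rest optimally gives only $228 — worse by 13.

Car 70 receives Request R2.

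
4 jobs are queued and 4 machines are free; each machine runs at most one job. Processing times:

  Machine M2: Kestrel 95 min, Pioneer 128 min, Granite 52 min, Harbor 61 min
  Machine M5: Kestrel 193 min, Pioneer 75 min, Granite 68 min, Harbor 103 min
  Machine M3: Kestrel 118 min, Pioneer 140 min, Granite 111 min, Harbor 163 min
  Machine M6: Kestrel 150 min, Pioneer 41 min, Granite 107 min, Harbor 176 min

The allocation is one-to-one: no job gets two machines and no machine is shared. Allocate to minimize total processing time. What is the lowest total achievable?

Treat this as an assignment problem: match each job to one machine.
Optimal: Kestrel→Machine M3 (118 min), Pioneer→Machine M6 (41 min), Granite→Machine M5 (68 min), Harbor→Machine M2 (61 min) — total 118+41+68+61 = 288 min.
Next-best assignment: Kestrel→Machine M3, Pioneer→Machine M6, Granite→Machine M2, Harbor→Machine M5 = 314 min.

Min total: 288 min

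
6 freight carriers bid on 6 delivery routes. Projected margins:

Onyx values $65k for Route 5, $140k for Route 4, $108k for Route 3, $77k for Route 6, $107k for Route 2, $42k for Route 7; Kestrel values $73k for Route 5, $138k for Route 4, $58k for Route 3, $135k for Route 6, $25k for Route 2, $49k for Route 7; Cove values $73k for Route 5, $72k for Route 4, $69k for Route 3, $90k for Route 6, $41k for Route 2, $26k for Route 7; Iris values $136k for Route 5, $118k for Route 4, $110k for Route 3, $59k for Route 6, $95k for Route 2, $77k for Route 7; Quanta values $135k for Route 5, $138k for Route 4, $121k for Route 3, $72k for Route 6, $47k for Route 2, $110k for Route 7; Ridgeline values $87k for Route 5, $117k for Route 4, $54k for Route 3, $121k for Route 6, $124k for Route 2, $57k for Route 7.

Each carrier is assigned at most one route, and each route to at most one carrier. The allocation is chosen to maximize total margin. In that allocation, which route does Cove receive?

Cove receives Route 3.

Optimal: Onyx→Route 4 ($140k), Kestrel→Route 6 ($135k), Cove→Route 3 ($69k), Iris→Route 5 ($136k), Quanta→Route 7 ($110k), Ridgeline→Route 2 ($124k) — total 140+135+69+136+110+124 = $714k.
Max-entry greedy (repeatedly take the single best remaining cell) gives $682k, worse by 32.
Next-best assignment: Onyx→Route 3, Kestrel→Route 4, Cove→Route 6, Iris→Route 5, Quanta→Route 7, Ridgeline→Route 2 = $706k.
Cove's own top route is Route 6 ($90k), but forcing Cove→Route 6 and reassigning the rest optimally gives only $706k — worse by 8.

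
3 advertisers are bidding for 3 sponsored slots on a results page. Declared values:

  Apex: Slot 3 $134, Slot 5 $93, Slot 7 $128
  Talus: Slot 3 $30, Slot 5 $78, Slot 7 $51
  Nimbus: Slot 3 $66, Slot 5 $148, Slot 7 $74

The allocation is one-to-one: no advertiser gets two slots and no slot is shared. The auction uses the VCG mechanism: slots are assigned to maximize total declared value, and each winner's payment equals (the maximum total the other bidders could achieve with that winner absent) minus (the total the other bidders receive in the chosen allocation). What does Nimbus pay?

Nimbus pays $27.

Efficient allocation: Apex→Slot 3 ($134), Talus→Slot 7 ($51), Nimbus→Slot 5 ($148); total welfare W = $333.
Nimbus receives Slot 5 at value $148, so the others get W − 148 = $185.
Without Nimbus: best allocation of the remaining 2 bidders over all 3 slots is Apex→Slot 3 ($134), Talus→Slot 5 ($78), total $212.
VCG payment = (others' best without Nimbus) − (others' welfare with Nimbus) = 212 − 185 = $27.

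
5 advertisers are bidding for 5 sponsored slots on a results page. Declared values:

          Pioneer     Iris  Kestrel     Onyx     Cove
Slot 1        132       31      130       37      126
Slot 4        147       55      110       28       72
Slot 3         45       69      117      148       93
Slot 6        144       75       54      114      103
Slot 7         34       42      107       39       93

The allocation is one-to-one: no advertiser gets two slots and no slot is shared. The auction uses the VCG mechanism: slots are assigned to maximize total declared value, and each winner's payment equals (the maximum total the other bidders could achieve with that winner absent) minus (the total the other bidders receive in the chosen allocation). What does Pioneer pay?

Efficient allocation: Pioneer→Slot 4 ($147), Iris→Slot 6 ($75), Kestrel→Slot 7 ($107), Onyx→Slot 3 ($148), Cove→Slot 1 ($126); total welfare W = $603.
Pioneer receives Slot 4 at value $147, so the others get W − 147 = $456.
Without Pioneer: best allocation of the remaining 4 bidders over all 5 slots is Iris→Slot 6 ($75), Kestrel→Slot 4 ($110), Onyx→Slot 3 ($148), Cove→Slot 1 ($126), total $459.
VCG payment = (others' best without Pioneer) − (others' welfare with Pioneer) = 459 − 456 = $3.

Pioneer pays $3.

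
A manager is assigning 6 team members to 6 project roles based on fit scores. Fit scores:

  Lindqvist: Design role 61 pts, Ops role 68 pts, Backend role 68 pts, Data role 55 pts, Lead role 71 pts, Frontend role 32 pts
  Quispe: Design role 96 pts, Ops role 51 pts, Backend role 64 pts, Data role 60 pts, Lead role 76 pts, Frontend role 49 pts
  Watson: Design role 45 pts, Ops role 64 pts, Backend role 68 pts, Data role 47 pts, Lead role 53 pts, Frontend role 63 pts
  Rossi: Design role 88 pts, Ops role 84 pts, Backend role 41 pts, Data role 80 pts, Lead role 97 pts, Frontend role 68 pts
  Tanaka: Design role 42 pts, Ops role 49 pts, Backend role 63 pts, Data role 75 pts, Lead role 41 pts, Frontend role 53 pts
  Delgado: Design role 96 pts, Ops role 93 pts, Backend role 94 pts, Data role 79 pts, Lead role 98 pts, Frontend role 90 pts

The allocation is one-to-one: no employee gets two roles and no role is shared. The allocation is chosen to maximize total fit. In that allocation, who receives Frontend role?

Delgado receives Frontend role.

This is the linear assignment problem.
Optimal: Lindqvist→Ops role (68 pts), Quispe→Design role (96 pts), Watson→Backend role (68 pts), Rossi→Lead role (97 pts), Tanaka→Data role (75 pts), Delgado→Frontend role (90 pts) — total 68+96+68+97+75+90 = 494 pts.
Max-entry greedy (repeatedly take the single best remaining cell) gives 484 pts, worse by 10.
Swapping Rossi↔Lindqvist (Rossi→Ops role 84 pts, Lindqvist→Lead role 71 pts) loses 10.
No other one-to-one assignment exceeds 494 pts.
Delgado's own top role is Lead role (98 pts), but forcing Delgado→Lead role and reassigning the rest optimally gives only 484 pts — worse by 10.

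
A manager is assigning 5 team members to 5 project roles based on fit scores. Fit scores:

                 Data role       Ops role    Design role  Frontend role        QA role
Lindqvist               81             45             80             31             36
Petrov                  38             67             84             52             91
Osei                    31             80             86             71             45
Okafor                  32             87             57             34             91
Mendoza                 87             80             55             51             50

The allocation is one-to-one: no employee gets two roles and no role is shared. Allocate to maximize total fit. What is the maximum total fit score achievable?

Optimal: Lindqvist→Design role (80 pts), Petrov→QA role (91 pts), Osei→Frontend role (71 pts), Okafor→Ops role (87 pts), Mendoza→Data role (87 pts) — total 80+91+71+87+87 = 416 pts.
Row-greedy (each employee in turn takes its best remaining role) gives 396 pts, worse by 20.
Next-best assignment: Lindqvist→Data role, Petrov→Design role, Osei→Frontend role, Okafor→QA role, Mendoza→Ops role = 407 pts.
Swapping Okafor↔Lindqvist (Okafor→Design role 57 pts, Lindqvist→Ops role 45 pts) loses 65.
Checked against all permutations: 416 pts is optimal.

Max total: 416 pts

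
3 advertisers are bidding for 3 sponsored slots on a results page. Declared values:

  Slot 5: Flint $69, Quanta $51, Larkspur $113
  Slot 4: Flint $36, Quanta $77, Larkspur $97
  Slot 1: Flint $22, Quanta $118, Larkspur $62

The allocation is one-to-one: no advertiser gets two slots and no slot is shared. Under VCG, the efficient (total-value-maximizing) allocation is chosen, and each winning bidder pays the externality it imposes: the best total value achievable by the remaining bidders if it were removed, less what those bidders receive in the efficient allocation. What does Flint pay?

Flint pays $16.

Efficient allocation: Flint→Slot 5 ($69), Quanta→Slot 1 ($118), Larkspur→Slot 4 ($97); total welfare W = $284.
Flint receives Slot 5 at value $69, so the others get W − 69 = $215.
Without Flint: best allocation of the remaining 2 bidders over all 3 slots is Quanta→Slot 1 ($118), Larkspur→Slot 5 ($113), total $231.
VCG payment = (others' best without Flint) − (others' welfare with Flint) = 231 − 215 = $16.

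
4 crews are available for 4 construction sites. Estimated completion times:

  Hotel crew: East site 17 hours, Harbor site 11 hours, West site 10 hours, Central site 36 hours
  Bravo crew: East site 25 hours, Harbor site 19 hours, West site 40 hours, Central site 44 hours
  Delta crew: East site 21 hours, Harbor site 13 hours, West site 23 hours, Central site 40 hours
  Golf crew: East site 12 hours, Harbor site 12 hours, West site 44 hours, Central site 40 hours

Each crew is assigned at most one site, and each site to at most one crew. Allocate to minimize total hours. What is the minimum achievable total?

Minimum total: 79 hours

Optimal: Hotel crew→West site (10 hours), Bravo crew→Central site (44 hours), Delta crew→Harbor site (13 hours), Golf crew→East site (12 hours) — total 10+44+13+12 = 79 hours.
Column-greedy (each site in turn goes to its cheapest remaining crew) gives 90 hours, worse by 11.
Next-best assignment: Hotel crew→West site, Bravo crew→Harbor site, Delta crew→Central site, Golf crew→East site = 81 hours.
Every other assignment is strictly worse.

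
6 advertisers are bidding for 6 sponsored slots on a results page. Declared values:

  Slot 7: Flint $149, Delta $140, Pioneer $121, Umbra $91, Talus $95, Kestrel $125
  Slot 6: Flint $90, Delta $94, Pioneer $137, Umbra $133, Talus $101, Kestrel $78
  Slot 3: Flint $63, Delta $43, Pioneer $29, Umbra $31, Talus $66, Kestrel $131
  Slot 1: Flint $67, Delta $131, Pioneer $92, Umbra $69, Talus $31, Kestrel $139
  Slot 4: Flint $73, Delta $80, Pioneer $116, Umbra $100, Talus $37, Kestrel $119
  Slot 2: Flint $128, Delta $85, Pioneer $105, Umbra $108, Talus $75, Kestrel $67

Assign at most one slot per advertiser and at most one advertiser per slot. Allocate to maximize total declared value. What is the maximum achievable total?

Max total: $736

Optimal: Flint→Slot 7 ($149), Delta→Slot 1 ($131), Pioneer→Slot 4 ($116), Umbra→Slot 2 ($108), Talus→Slot 6 ($101), Kestrel→Slot 3 ($131) — total 149+131+116+108+101+131 = $736.
Checked against all permutations: $736 is optimal.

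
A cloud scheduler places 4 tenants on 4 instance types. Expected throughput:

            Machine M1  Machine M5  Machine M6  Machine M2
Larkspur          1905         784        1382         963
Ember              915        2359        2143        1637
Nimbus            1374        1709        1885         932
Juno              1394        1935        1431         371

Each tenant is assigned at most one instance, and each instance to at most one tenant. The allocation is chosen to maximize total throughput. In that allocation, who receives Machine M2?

Ember receives Machine M2.

Optimal: Larkspur→Machine M1 (1905 ops/s), Ember→Machine M2 (1637 ops/s), Nimbus→Machine M6 (1885 ops/s), Juno→Machine M5 (1935 ops/s) — total 1905+1637+1885+1935 = 7362 ops/s.
Next-best assignment: Larkspur→Machine M1, Ember→Machine M6, Nimbus→Machine M2, Juno→Machine M5 = 6915 ops/s.
Ember's own top instance is Machine M5 (2359 ops/s), but forcing Ember→Machine M5 and reassigning the rest optimally gives only 6627 ops/s — worse by 735.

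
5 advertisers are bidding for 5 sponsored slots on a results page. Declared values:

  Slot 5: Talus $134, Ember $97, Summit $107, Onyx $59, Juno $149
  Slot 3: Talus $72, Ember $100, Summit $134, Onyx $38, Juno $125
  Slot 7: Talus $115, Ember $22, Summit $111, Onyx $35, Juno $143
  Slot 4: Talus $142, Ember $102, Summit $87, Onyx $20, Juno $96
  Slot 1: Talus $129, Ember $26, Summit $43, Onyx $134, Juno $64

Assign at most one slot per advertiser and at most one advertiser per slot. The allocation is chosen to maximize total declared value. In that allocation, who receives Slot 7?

Juno receives Slot 7.

This is the linear assignment problem.
Optimal: Talus→Slot 4 ($142), Ember→Slot 5 ($97), Summit→Slot 3 ($134), Onyx→Slot 1 ($134), Juno→Slot 7 ($143) — total 142+97+134+134+143 = $650.
Row-greedy (each advertiser in turn takes its best remaining slot) gives $636, worse by 14.
Juno's own top slot is Slot 5 ($149), but forcing Juno→Slot 5 and reassigning the rest optimally gives only $636 — worse by 14.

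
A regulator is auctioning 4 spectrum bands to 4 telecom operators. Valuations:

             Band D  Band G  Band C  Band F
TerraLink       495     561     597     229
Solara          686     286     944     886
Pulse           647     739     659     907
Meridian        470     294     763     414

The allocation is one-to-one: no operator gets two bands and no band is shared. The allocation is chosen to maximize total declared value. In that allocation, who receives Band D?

Solara receives Band D.

Optimal: TerraLink→Band G ($561M), Solara→Band D ($686M), Pulse→Band F ($907M), Meridian→Band C ($763M) — total 561+686+907+763 = $2917M.
Max-entry greedy (repeatedly take the single best remaining cell) gives $2882M, worse by 35.
Swapping Meridian↔Pulse (Meridian→Band F $414M, Pulse→Band C $659M) loses 597.
Every other assignment is strictly worse.
Solara's own top band is Band C ($944M), but forcing Solara→Band C and reassigning the rest optimally gives only $2882M — worse by 35.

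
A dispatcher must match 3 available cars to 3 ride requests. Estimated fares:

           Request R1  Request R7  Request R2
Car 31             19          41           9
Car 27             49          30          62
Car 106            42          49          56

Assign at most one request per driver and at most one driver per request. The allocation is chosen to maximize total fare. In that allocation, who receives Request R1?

Optimal: Car 31→Request R7 ($41), Car 27→Request R1 ($49), Car 106→Request R2 ($56) — total 41+49+56 = $146.
Max-entry greedy (repeatedly take the single best remaining cell) gives $130, worse by 16.
No other one-to-one assignment exceeds $146.
Car 27's own top request is Request R2 ($62), but forcing Car 27→Request R2 and reassigning the rest optimally gives only $145 — worse by 1.

Car 27 receives Request R1.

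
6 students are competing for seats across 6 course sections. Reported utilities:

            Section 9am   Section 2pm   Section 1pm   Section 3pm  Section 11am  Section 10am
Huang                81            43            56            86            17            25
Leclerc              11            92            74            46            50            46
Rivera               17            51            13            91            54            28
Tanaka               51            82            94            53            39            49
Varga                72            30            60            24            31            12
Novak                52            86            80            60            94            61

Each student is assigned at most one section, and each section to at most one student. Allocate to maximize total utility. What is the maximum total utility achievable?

Maximum total: 468 points

This is a one-to-one assignment (maximum-weight bipartite matching).
Optimal: Huang→Section 10am (25 points), Leclerc→Section 2pm (92 points), Rivera→Section 3pm (91 points), Tanaka→Section 1pm (94 points), Varga→Section 9am (72 points), Novak→Section 11am (94 points) — total 25+92+91+94+72+94 = 468 points.
Column-greedy (each section in turn goes to its best remaining student) gives 464 points, worse by 4.
Next-best assignment: Huang→Section 9am, Leclerc→Section 2pm, Rivera→Section 3pm, Tanaka→Section 10am, Varga→Section 1pm, Novak→Section 11am = 467 points.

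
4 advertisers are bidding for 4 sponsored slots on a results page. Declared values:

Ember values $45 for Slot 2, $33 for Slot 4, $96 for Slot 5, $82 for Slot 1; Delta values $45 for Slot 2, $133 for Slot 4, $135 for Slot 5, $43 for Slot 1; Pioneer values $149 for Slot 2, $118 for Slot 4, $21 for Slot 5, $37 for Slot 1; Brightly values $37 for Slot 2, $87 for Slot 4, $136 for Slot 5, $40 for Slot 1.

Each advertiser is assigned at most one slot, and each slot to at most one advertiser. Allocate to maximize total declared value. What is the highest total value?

Treat this as an assignment problem: match each advertiser to one slot.
Optimal: Ember→Slot 1 ($82), Delta→Slot 4 ($133), Pioneer→Slot 2 ($149), Brightly→Slot 5 ($136) — total 82+133+149+136 = $500.
Row-greedy (each advertiser in turn takes its best remaining slot) gives $418, worse by 82.

Maximum total: $500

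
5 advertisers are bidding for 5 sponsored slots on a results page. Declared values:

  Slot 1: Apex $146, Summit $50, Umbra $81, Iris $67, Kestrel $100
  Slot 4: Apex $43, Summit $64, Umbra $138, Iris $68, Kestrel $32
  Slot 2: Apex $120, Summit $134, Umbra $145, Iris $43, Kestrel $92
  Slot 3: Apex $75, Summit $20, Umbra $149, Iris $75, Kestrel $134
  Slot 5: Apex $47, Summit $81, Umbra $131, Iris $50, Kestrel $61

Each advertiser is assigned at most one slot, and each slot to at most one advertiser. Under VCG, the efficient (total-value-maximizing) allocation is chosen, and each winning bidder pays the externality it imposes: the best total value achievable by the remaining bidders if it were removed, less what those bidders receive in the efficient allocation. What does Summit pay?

Efficient allocation: Apex→Slot 1 ($146), Summit→Slot 2 ($134), Umbra→Slot 5 ($131), Iris→Slot 4 ($68), Kestrel→Slot 3 ($134); total welfare W = $613.
Summit receives Slot 2 at value $134, so the others get W − 134 = $479.
Without Summit: best allocation of the remaining 4 bidders over all 5 slots is Apex→Slot 1 ($146), Umbra→Slot 2 ($145), Iris→Slot 4 ($68), Kestrel→Slot 3 ($134), total $493.
VCG payment = (others' best without Summit) − (others' welfare with Summit) = 493 − 479 = $14.

Summit pays $14.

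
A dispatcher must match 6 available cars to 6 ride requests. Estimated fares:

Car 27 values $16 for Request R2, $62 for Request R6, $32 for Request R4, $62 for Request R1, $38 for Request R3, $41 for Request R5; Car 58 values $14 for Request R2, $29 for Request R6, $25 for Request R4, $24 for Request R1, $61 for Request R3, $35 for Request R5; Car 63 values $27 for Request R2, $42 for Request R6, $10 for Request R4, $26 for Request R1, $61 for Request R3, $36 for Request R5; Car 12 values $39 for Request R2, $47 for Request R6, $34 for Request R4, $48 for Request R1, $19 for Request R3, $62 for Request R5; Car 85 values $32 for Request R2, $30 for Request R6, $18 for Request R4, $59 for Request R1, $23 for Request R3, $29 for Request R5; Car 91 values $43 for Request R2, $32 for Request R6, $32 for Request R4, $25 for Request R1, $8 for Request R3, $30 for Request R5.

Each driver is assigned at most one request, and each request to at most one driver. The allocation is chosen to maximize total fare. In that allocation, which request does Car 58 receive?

Treat this as an assignment problem: match each driver to one request.
Optimal: Car 27→Request R6 ($62), Car 58→Request R4 ($25), Car 63→Request R3 ($61), Car 12→Request R5 ($62), Car 85→Request R1 ($59), Car 91→Request R2 ($43) — total 62+25+61+62+59+43 = $312.
Max-entry greedy (repeatedly take the single best remaining cell) gives $297, worse by 15.
Car 58's own top request is Request R3 ($61), but forcing Car 58→Request R3 and reassigning the rest optimally gives only $303 — worse by 9.

Car 58 receives Request R4.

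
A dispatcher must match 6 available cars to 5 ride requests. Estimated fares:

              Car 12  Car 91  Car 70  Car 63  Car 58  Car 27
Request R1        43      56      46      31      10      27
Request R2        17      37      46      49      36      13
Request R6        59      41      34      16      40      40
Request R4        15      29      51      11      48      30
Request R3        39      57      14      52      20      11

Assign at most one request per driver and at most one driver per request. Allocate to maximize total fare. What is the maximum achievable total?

Maximum total: $261

Optimal: Car 91→Request R1 ($56), Car 70→Request R2 ($46), Car 12→Request R6 ($59), Car 58→Request R4 ($48), Car 63→Request R3 ($52) — total 56+46+59+48+52 = $261.
Row-greedy (each driver in turn takes its best remaining request) gives $226, worse by 35.
Next-best assignment: Car 70→Request R1, Car 63→Request R2, Car 12→Request R6, Car 58→Request R4, Car 91→Request R3 = $259.
Swapping Car 12↔Car 91 (Car 12→Request R1 $43, Car 91→Request R6 $41) loses 31.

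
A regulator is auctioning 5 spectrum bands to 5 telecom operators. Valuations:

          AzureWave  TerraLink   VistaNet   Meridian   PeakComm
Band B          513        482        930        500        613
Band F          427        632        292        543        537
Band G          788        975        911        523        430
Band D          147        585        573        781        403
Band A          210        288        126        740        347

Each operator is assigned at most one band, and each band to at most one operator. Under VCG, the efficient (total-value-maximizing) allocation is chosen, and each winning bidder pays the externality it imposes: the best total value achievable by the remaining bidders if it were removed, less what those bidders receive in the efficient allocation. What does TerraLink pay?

TerraLink pays $41M.

Efficient allocation: AzureWave→Band G ($788M), TerraLink→Band D ($585M), VistaNet→Band B ($930M), Meridian→Band A ($740M), PeakComm→Band F ($537M); total welfare W = $3580M.
TerraLink receives Band D at value $585M, so the others get W − 585 = $2995M.
Without TerraLink: best allocation of the remaining 4 bidders over all 5 bands is AzureWave→Band G ($788M), VistaNet→Band B ($930M), Meridian→Band D ($781M), PeakComm→Band F ($537M), total $3036M.
VCG payment = (others' best without TerraLink) − (others' welfare with TerraLink) = 3036 − 2995 = $41M.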